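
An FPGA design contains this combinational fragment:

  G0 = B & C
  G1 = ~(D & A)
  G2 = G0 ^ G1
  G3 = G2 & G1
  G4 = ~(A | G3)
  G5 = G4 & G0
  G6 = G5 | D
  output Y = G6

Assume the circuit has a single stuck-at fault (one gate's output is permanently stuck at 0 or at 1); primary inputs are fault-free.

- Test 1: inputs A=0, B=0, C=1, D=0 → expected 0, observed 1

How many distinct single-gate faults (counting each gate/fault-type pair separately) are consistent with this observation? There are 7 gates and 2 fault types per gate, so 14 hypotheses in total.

3

Fault-free: G0=0, G1=1, G2=1, G3=1, G4=0, G5=0, G6=0 → 0. Observed 1.
  G0 stuck-at-0: output 0 ✗
  G0 stuck-at-1: output 1 ✓
  G1 stuck-at-0: output 0 ✗
  G1 stuck-at-1: output 0 ✗
  G2 stuck-at-0: output 0 ✗
  G2 stuck-at-1: output 0 ✗
  G3 stuck-at-0: output 0 ✗
  G3 stuck-at-1: output 0 ✗
  G4 stuck-at-0: output 0 ✗
  G4 stuck-at-1: output 0 ✗
  G5 stuck-at-0: output 0 ✗
  G5 stuck-at-1: output 1 ✓
  G6 stuck-at-0: output 0 ✗
  G6 stuck-at-1: output 1 ✓
Consistent faults: {G0 stuck-at-1, G5 stuck-at-1, G6 stuck-at-1} — 3 in all.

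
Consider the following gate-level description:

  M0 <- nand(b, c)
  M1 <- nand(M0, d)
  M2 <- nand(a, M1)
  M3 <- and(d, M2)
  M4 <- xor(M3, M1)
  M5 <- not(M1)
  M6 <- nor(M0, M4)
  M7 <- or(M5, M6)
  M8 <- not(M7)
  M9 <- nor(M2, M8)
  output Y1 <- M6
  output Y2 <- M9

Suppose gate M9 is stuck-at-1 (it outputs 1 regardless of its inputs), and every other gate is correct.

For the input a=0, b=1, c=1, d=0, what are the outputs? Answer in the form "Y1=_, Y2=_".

Propagate with M9 forced: M0=0, M1=1, M2=1, M3=0, M4=1, M5=0, M6=0, M7=0, M8=1, M9=1 [stuck-at-1].
So the outputs are Y1=0, Y2=1. (Without the fault they would be Y1=0, Y2=0.)

Y1=0, Y2=1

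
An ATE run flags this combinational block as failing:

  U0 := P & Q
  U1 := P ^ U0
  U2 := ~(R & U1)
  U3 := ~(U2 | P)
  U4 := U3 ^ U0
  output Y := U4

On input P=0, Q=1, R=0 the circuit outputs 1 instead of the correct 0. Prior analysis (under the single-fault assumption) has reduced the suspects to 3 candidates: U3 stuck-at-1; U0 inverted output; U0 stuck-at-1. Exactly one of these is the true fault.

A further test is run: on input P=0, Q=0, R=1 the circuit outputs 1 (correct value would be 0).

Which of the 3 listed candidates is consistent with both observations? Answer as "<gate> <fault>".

Evaluate each candidate on input P=0, Q=0, R=1:
  U3 stuck-at-1: U0=0, U1=0, U2=1, U3=1 [stuck-at-1], U4=1 → 1 — matches
  U0 inverted output: U0=1 [inverted output], U1=1, U2=0, U3=1, U4=0 → 0 — eliminated
  U0 stuck-at-1: U0=1 [stuck-at-1], U1=1, U2=0, U3=1, U4=0 → 0 — eliminated
Only U3 stuck-at-1 reproduces the observed 1.

U3 stuck-at-1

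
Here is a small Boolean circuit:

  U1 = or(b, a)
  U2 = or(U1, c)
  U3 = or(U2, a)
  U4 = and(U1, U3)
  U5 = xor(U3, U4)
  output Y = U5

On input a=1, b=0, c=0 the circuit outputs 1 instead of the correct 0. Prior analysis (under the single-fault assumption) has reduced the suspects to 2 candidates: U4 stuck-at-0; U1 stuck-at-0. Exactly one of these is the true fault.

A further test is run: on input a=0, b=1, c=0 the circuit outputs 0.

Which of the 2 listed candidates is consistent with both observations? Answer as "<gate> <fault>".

U1 stuck-at-0

Evaluate each candidate on input a=0, b=1, c=0:
  U4 stuck-at-0: U1=1, U2=1, U3=1, U4=0 [stuck-at-0], U5=1 → 1 — eliminated
  U1 stuck-at-0: U1=0 [stuck-at-0], U2=0, U3=0, U4=0, U5=0 → 0 — matches
Only U1 stuck-at-0 reproduces the observed 0.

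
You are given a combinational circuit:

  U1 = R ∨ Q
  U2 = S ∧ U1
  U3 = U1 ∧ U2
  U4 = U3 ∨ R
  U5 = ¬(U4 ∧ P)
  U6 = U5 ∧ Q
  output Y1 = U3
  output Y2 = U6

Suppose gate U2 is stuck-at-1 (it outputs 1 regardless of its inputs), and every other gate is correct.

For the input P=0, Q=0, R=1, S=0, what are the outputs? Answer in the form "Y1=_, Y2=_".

Propagate with U2 forced: U1=1, U2=1 [stuck-at-1], U3=1, U4=1, U5=1, U6=0.
So the outputs are Y1=1, Y2=0. (Without the fault they would be Y1=0, Y2=0.)

Y1=1, Y2=0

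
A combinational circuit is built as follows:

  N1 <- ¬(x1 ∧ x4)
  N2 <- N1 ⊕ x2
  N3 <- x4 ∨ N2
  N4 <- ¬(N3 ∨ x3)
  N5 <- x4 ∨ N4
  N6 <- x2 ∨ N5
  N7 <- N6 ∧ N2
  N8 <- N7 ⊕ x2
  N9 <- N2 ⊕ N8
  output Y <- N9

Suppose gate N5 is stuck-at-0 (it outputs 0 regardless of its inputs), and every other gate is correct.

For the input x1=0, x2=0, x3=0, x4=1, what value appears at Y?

Propagate with N5 forced: N1=1, N2=1, N3=1, N4=0, N5=0 [stuck-at-0], N6=0, N7=0, N8=0, N9=1.
So Y = 1. (Without the fault it would be 0.)

1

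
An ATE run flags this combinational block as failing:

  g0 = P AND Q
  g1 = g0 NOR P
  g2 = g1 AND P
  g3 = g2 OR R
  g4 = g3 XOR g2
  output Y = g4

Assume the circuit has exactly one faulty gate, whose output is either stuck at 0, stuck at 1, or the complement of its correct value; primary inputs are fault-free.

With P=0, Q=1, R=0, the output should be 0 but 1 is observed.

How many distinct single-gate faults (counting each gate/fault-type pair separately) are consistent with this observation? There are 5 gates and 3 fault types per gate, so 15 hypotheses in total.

Fault-free: g0=0, g1=1, g2=0, g3=0, g4=0 → 0. Observed 1.
  g0: none of the 3 fault types match ✗
  g1: none of the 3 fault types match ✗
  g2: none of the 3 fault types match ✗
  g3: stuck-at-1, inverted output ✓; others ✗
  g4: stuck-at-1, inverted output ✓; others ✗
Consistent faults: {g3 stuck-at-1, g3 inverted output, g4 stuck-at-1, g4 inverted output} — 4 in all.

4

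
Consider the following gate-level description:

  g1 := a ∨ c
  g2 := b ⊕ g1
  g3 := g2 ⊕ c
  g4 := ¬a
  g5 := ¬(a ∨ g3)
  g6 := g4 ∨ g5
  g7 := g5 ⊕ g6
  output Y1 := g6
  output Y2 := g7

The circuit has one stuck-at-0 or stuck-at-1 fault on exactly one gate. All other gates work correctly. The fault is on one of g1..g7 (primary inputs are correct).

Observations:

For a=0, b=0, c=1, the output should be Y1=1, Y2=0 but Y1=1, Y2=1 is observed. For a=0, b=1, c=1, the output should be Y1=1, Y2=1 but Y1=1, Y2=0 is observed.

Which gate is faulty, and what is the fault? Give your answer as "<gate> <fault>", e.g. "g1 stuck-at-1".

g1 stuck-at-0

Fault-free values for test 1 (a=0, b=0, c=1): g1=1, g2=1, g3=0, g4=1, g5=1, g6=1, g7=0, giving Y1=1, Y2=0. Observed Y1=1, Y2=1.
Test 1: faults giving observed Y1=1, Y2=1 are {g1 stuck-at-0, g2 stuck-at-0, g3 stuck-at-1, g5 stuck-at-0, g7 stuck-at-1}.
Test 2 (a=0, b=1, c=1): fault-free g1=1, g2=0, g3=1, g4=1, g5=0, g6=1, g7=1 → Y1=1, Y2=1; observed Y1=1, Y2=0. Eliminates g2 stuck-at-0, g3 stuck-at-1, g5 stuck-at-0, g7 stuck-at-1.
Only g1 stuck-at-0 is consistent with every test.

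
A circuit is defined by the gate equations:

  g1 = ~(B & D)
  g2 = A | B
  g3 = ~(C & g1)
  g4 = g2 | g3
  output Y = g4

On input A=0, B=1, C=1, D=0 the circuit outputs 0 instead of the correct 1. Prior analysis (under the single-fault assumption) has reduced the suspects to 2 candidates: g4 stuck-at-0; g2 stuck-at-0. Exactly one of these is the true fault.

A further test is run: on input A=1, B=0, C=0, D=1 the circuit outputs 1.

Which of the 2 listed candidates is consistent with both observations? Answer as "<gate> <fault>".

g2 stuck-at-0

Evaluate each candidate on input A=1, B=0, C=0, D=1:
  g4 stuck-at-0: g1=1, g2=1, g3=1, g4=0 [stuck-at-0] → 0 — eliminated
  g2 stuck-at-0: g1=1, g2=0 [stuck-at-0], g3=1, g4=1 → 1 — matches
Only g2 stuck-at-0 reproduces the observed 1.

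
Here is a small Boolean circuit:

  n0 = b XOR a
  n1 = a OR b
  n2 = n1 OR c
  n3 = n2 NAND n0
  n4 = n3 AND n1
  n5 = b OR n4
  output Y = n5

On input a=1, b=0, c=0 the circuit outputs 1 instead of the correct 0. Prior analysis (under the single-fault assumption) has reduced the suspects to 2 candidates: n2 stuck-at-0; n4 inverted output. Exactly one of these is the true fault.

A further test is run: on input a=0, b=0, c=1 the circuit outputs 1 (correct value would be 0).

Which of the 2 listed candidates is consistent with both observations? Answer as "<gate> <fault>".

Evaluate each candidate on input a=0, b=0, c=1:
  n2 stuck-at-0: n0=0, n1=0, n2=0 [stuck-at-0], n3=1, n4=0, n5=0 → 0 — eliminated
  n4 inverted output: n0=0, n1=0, n2=1, n3=1, n4=1 [inverted output], n5=1 → 1 — matches
Only n4 inverted output reproduces the observed 1.

n4 inverted output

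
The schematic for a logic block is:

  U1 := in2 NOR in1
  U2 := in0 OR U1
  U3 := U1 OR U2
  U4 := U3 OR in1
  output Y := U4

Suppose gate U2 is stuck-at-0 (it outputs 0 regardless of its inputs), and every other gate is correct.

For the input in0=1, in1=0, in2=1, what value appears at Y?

0

Propagate with U2 forced: U1=0, U2=0 [stuck-at-0], U3=0, U4=0.
So Y = 0. (Without the fault it would be 1.)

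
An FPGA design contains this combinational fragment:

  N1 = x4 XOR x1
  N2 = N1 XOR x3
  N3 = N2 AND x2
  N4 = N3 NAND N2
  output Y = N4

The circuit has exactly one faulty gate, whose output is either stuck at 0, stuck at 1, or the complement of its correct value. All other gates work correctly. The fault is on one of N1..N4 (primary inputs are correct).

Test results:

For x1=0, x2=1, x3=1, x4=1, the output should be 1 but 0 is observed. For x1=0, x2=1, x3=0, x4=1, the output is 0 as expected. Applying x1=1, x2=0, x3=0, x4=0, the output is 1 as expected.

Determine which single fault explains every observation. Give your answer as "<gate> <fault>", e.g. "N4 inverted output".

Fault-free values for test 1 (x1=0, x2=1, x3=1, x4=1): N1=1, N2=0, N3=0, N4=1, giving Y=1. Observed 0.
Test 1: faults giving observed 0 are {N1 stuck-at-0, N1 inverted output, N2 stuck-at-1, N2 inverted output, N4 stuck-at-0, N4 inverted output}.
Test 2 (x1=0, x2=1, x3=0, x4=1): fault-free N1=1, N2=1, N3=1, N4=0 → 0; observed 0. Eliminates N1 stuck-at-0, N1 inverted output, N2 inverted output, N4 inverted output.
Test 3 (x1=1, x2=0, x3=0, x4=0): fault-free N1=1, N2=1, N3=0, N4=1 → 1; observed 1. Eliminates N4 stuck-at-0.
Only N2 stuck-at-1 is consistent with every test.

N2 stuck-at-1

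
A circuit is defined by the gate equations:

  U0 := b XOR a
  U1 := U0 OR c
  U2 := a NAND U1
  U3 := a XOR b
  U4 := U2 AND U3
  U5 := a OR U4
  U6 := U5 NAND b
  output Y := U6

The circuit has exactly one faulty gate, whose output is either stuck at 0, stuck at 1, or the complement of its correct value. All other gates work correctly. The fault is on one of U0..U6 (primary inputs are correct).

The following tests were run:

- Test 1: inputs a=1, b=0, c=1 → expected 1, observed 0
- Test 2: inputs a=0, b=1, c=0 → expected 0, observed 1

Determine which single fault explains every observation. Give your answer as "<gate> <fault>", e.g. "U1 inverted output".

U6 inverted output

Fault-free values for test 1 (a=1, b=0, c=1): U0=1, U1=1, U2=0, U3=1, U4=0, U5=1, U6=1, giving Y=1. Observed 0.
Test 1: faults giving observed 0 are {U6 stuck-at-0, U6 inverted output}.
Test 2 (a=0, b=1, c=0): fault-free U0=1, U1=1, U2=1, U3=1, U4=1, U5=1, U6=0 → 0; observed 1. Eliminates U6 stuck-at-0.
Only U6 inverted output is consistent with every test.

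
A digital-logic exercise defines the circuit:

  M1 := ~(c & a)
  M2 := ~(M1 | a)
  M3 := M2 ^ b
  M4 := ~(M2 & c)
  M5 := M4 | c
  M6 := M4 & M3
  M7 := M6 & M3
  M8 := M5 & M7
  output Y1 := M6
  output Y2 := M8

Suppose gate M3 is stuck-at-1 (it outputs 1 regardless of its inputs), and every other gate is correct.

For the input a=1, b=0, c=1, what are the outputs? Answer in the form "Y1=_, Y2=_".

Y1=1, Y2=1

Propagate with M3 forced: M1=0, M2=0, M3=1 [stuck-at-1], M4=1, M5=1, M6=1, M7=1, M8=1.
So the outputs are Y1=1, Y2=1. (Without the fault they would be Y1=0, Y2=0.)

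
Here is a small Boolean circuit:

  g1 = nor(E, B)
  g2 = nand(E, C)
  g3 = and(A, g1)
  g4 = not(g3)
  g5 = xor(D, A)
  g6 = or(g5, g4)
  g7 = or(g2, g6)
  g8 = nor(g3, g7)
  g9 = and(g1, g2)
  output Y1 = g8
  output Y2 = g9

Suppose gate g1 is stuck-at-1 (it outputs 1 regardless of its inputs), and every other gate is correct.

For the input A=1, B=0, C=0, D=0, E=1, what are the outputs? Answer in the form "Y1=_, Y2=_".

Propagate with g1 forced: g1=1 [stuck-at-1], g2=1, g3=1, g4=0, g5=1, g6=1, g7=1, g8=0, g9=1.
So the outputs are Y1=0, Y2=1. (Without the fault they would be Y1=0, Y2=0.)

Y1=0, Y2=1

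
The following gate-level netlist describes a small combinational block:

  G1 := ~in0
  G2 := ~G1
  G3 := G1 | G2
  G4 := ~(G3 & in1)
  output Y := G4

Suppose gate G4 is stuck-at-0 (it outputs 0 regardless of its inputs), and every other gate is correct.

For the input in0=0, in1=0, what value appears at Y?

Propagate with G4 forced: G1=1, G2=0, G3=1, G4=0 [stuck-at-0].
So Y = 0. (Without the fault it would be 1.)

0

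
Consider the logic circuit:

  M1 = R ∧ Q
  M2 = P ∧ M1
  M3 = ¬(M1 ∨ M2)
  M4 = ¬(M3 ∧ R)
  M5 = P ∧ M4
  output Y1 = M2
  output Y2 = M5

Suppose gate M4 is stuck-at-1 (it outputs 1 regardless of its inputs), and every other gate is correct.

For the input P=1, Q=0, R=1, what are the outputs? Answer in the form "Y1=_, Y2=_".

Y1=0, Y2=1

Propagate with M4 forced: M1=0, M2=0, M3=1, M4=1 [stuck-at-1], M5=1.
So the outputs are Y1=0, Y2=1. (Without the fault they would be Y1=0, Y2=0.)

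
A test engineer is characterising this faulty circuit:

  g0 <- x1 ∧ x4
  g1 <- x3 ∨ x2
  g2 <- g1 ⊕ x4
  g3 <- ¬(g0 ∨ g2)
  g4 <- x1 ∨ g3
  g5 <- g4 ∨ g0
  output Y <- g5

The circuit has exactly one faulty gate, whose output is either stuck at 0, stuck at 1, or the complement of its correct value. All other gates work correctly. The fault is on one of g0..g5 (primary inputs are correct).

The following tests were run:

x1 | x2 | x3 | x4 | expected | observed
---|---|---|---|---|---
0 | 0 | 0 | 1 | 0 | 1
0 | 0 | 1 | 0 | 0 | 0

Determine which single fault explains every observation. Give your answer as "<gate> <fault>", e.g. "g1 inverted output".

Fault-free values for test 1 (x1=0, x2=0, x3=0, x4=1): g0=0, g1=0, g2=1, g3=0, g4=0, g5=0, giving Y=0. Observed 1.
Test 1: faults giving observed 1 are {g0 stuck-at-1, g0 inverted output, g1 stuck-at-1, g1 inverted output, g2 stuck-at-0, g2 inverted output, g3 stuck-at-1, g3 inverted output, g4 stuck-at-1, g4 inverted output, g5 stuck-at-1, g5 inverted output}.
Test 2 (x1=0, x2=0, x3=1, x4=0): fault-free g0=0, g1=1, g2=1, g3=0, g4=0, g5=0 → 0; observed 0. Eliminates g0 stuck-at-1, g0 inverted output, g1 inverted output, g2 stuck-at-0, g2 inverted output, g3 stuck-at-1, g3 inverted output, g4 stuck-at-1, g4 inverted output, g5 stuck-at-1, g5 inverted output.
Only g1 stuck-at-1 is consistent with every test.

g1 stuck-at-1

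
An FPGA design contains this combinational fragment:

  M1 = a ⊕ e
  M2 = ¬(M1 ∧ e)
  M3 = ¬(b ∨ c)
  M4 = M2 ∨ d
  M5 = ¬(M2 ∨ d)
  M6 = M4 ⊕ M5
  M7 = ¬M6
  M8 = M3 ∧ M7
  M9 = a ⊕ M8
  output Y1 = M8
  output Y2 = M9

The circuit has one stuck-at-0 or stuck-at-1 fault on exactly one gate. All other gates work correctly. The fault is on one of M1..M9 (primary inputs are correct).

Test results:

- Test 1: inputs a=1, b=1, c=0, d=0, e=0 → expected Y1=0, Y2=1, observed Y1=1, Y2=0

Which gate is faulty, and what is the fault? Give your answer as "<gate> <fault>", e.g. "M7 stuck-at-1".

Fault-free values for test 1 (a=1, b=1, c=0, d=0, e=0): M1=1, M2=1, M3=0, M4=1, M5=0, M6=1, M7=0, M8=0, M9=1, giving Y1=0, Y2=1. Observed Y1=1, Y2=0.
Test 1: faults giving observed Y1=1, Y2=0 are {M8 stuck-at-1}.
Only M8 stuck-at-1 is consistent with every test.

M8 stuck-at-1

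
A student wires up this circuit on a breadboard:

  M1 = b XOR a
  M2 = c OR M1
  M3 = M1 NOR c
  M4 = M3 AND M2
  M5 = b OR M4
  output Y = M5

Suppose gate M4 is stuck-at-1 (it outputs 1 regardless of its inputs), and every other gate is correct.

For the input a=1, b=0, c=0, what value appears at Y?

1

Propagate with M4 forced: M1=1, M2=1, M3=0, M4=1 [stuck-at-1], M5=1.
So Y = 1. (Without the fault it would be 0.)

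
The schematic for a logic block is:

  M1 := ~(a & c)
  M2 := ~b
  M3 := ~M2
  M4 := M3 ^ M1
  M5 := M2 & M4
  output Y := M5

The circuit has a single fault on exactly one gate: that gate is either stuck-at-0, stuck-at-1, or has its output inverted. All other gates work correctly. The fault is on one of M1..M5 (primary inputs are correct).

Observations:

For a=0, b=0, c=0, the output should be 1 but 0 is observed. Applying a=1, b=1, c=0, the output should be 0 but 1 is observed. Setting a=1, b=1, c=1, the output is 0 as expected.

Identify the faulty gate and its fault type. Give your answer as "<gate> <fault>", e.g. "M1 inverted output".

Fault-free values for test 1 (a=0, b=0, c=0): M1=1, M2=1, M3=0, M4=1, M5=1, giving Y=1. Observed 0.
Test 1: faults giving observed 0 are {M1 stuck-at-0, M1 inverted output, M2 stuck-at-0, M2 inverted output, M3 stuck-at-1, M3 inverted output, M4 stuck-at-0, M4 inverted output, M5 stuck-at-0, M5 inverted output}.
Test 2 (a=1, b=1, c=0): fault-free M1=1, M2=0, M3=1, M4=0, M5=0 → 0; observed 1. Eliminates M1 stuck-at-0, M1 inverted output, M2 stuck-at-0, M3 stuck-at-1, M3 inverted output, M4 stuck-at-0, M4 inverted output, M5 stuck-at-0.
Test 3 (a=1, b=1, c=1): fault-free M1=0, M2=0, M3=1, M4=1, M5=0 → 0; observed 0. Eliminates M5 inverted output.
Only M2 inverted output is consistent with every test.

M2 inverted output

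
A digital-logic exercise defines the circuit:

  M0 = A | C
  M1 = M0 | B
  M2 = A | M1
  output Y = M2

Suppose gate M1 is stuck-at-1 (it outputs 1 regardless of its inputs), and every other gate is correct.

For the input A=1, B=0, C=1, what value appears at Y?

Propagate with M1 forced: M0=1, M1=1 [stuck-at-1], M2=1.
So Y = 1. (Same as the fault-free value — the fault is masked on this input.)

1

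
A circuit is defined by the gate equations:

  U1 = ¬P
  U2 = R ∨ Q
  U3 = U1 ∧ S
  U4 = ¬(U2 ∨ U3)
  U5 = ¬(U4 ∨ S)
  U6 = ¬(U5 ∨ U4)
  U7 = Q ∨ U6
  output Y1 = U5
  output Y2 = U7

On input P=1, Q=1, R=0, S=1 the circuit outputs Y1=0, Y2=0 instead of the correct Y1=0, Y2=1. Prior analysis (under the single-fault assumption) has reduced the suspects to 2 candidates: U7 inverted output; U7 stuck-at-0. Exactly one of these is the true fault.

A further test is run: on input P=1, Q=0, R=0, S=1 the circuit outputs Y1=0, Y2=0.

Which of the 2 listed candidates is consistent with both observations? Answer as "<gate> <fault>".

U7 stuck-at-0

Evaluate each candidate on input P=1, Q=0, R=0, S=1:
  U7 inverted output: U1=0, U2=0, U3=0, U4=1, U5=0, U6=0, U7=1 [inverted output] → Y1=0, Y2=1 — eliminated
  U7 stuck-at-0: U1=0, U2=0, U3=0, U4=1, U5=0, U6=0, U7=0 [stuck-at-0] → Y1=0, Y2=0 — matches
Only U7 stuck-at-0 reproduces the observed Y1=0, Y2=0.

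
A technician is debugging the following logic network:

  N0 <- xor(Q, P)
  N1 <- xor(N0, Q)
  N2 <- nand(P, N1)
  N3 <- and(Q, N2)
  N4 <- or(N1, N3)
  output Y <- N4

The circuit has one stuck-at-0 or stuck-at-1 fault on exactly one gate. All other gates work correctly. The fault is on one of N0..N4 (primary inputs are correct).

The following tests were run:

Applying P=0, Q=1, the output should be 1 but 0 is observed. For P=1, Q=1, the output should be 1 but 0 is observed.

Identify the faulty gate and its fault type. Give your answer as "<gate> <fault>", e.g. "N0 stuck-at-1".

Fault-free values for test 1 (P=0, Q=1): N0=1, N1=0, N2=1, N3=1, N4=1, giving Y=1. Observed 0.
Test 1: faults giving observed 0 are {N2 stuck-at-0, N3 stuck-at-0, N4 stuck-at-0}.
Test 2 (P=1, Q=1): fault-free N0=0, N1=1, N2=0, N3=0, N4=1 → 1; observed 0. Eliminates N2 stuck-at-0, N3 stuck-at-0.
Only N4 stuck-at-0 is consistent with every test.

N4 stuck-at-0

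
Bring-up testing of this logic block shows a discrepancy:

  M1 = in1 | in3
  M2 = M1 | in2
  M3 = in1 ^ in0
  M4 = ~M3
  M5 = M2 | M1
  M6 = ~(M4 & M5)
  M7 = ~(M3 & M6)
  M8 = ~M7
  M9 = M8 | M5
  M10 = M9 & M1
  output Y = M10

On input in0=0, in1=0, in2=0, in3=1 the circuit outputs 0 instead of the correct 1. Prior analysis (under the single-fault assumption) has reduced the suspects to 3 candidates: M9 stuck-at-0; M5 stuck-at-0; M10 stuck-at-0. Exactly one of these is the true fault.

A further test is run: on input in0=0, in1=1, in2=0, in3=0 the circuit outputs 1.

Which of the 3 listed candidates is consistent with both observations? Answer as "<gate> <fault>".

M5 stuck-at-0

Evaluate each candidate on input in0=0, in1=1, in2=0, in3=0:
  M9 stuck-at-0: M1=1, M2=1, M3=1, M4=0, M5=1, M6=1, M7=0, M8=1, M9=0 [stuck-at-0], M10=0 → 0 — eliminated
  M5 stuck-at-0: M1=1, M2=1, M3=1, M4=0, M5=0 [stuck-at-0], M6=1, M7=0, M8=1, M9=1, M10=1 → 1 — matches
  M10 stuck-at-0: M1=1, M2=1, M3=1, M4=0, M5=1, M6=1, M7=0, M8=1, M9=1, M10=0 [stuck-at-0] → 0 — eliminated
Only M5 stuck-at-0 reproduces the observed 1.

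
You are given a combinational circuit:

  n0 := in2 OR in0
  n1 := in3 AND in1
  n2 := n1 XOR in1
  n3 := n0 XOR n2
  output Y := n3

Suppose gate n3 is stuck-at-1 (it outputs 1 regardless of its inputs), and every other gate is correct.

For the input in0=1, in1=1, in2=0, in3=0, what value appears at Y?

1

Propagate with n3 forced: n0=1, n1=0, n2=1, n3=1 [stuck-at-1].
So Y = 1. (Without the fault it would be 0.)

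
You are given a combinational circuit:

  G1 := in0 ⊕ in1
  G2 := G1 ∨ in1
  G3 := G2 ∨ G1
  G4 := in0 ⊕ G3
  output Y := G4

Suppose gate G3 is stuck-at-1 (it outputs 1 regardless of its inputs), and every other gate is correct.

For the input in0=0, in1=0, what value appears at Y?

Propagate with G3 forced: G1=0, G2=0, G3=1 [stuck-at-1], G4=1.
So Y = 1. (Without the fault it would be 0.)

1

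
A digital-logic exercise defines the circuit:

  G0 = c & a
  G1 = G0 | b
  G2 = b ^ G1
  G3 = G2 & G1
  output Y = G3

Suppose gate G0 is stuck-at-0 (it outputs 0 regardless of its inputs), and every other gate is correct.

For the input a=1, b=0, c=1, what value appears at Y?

0

Propagate with G0 forced: G0=0 [stuck-at-0], G1=0, G2=0, G3=0.
So Y = 0. (Without the fault it would be 1.)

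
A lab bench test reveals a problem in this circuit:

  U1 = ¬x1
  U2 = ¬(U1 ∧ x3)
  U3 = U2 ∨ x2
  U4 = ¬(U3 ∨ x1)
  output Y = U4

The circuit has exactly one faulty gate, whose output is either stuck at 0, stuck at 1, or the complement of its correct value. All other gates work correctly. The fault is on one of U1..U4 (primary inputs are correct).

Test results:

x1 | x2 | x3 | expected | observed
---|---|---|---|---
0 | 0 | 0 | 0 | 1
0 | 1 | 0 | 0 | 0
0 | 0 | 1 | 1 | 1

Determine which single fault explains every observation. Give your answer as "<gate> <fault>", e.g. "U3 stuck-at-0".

Fault-free values for test 1 (x1=0, x2=0, x3=0): U1=1, U2=1, U3=1, U4=0, giving Y=0. Observed 1.
Test 1: faults giving observed 1 are {U2 stuck-at-0, U2 inverted output, U3 stuck-at-0, U3 inverted output, U4 stuck-at-1, U4 inverted output}.
Test 2 (x1=0, x2=1, x3=0): fault-free U1=1, U2=1, U3=1, U4=0 → 0; observed 0. Eliminates U3 stuck-at-0, U3 inverted output, U4 stuck-at-1, U4 inverted output.
Test 3 (x1=0, x2=0, x3=1): fault-free U1=1, U2=0, U3=0, U4=1 → 1; observed 1. Eliminates U2 inverted output.
Only U2 stuck-at-0 is consistent with every test.

U2 stuck-at-0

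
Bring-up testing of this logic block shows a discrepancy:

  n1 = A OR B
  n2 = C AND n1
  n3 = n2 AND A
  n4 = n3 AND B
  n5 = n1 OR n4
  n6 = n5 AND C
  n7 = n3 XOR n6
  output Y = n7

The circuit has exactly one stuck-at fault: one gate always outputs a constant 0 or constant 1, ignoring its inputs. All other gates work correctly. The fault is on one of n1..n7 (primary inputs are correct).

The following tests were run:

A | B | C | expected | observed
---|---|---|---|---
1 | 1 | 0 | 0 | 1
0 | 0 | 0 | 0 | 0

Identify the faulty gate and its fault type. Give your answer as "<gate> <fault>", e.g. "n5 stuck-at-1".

Fault-free values for test 1 (A=1, B=1, C=0): n1=1, n2=0, n3=0, n4=0, n5=1, n6=0, n7=0, giving Y=0. Observed 1.
Test 1: faults giving observed 1 are {n2 stuck-at-1, n3 stuck-at-1, n6 stuck-at-1, n7 stuck-at-1}.
Test 2 (A=0, B=0, C=0): fault-free n1=0, n2=0, n3=0, n4=0, n5=0, n6=0, n7=0 → 0; observed 0. Eliminates n3 stuck-at-1, n6 stuck-at-1, n7 stuck-at-1.
Only n2 stuck-at-1 is consistent with every test.

n2 stuck-at-1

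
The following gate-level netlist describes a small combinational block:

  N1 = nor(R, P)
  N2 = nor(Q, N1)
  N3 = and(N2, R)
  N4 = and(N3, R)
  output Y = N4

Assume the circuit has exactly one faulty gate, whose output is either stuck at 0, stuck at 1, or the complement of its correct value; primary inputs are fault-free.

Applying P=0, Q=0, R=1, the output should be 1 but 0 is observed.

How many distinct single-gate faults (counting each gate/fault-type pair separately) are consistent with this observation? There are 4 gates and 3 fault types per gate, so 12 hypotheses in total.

Fault-free: N1=0, N2=1, N3=1, N4=1 → 1. Observed 0.
  N1 stuck-at-0: output 1 ✗
  N1 stuck-at-1: output 0 ✓
  N1 inverted output: output 0 ✓
  N2 stuck-at-0: output 0 ✓
  N2 stuck-at-1: output 1 ✗
  N2 inverted output: output 0 ✓
  N3 stuck-at-0: output 0 ✓
  N3 stuck-at-1: output 1 ✗
  N3 inverted output: output 0 ✓
  N4 stuck-at-0: output 0 ✓
  N4 stuck-at-1: output 1 ✗
  N4 inverted output: output 0 ✓
Consistent faults: {N1 stuck-at-1, N1 inverted output, N2 stuck-at-0, N2 inverted output, N3 stuck-at-0, N3 inverted output, N4 stuck-at-0, N4 inverted output} — 8 in all.

8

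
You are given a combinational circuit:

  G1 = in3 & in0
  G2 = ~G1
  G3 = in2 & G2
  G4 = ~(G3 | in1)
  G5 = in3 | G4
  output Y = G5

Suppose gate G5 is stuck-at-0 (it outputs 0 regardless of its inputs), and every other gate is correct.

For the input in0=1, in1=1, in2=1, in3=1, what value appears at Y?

0

Propagate with G5 forced: G1=1, G2=0, G3=0, G4=0, G5=0 [stuck-at-0].
So Y = 0. (Without the fault it would be 1.)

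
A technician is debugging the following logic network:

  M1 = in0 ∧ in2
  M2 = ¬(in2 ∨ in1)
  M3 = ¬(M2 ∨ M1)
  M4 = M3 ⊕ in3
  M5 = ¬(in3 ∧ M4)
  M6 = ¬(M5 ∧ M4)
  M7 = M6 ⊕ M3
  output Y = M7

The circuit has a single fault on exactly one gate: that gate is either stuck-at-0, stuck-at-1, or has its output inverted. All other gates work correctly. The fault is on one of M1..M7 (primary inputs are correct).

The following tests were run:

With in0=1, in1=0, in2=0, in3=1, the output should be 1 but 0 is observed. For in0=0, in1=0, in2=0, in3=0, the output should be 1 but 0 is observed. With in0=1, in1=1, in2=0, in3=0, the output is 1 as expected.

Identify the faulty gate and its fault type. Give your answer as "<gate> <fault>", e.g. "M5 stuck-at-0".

M6 stuck-at-0

Fault-free values for test 1 (in0=1, in1=0, in2=0, in3=1): M1=0, M2=1, M3=0, M4=1, M5=0, M6=1, M7=1, giving Y=1. Observed 0.
Test 1: faults giving observed 0 are {M2 stuck-at-0, M2 inverted output, M3 stuck-at-1, M3 inverted output, M5 stuck-at-1, M5 inverted output, M6 stuck-at-0, M6 inverted output, M7 stuck-at-0, M7 inverted output}.
Test 2 (in0=0, in1=0, in2=0, in3=0): fault-free M1=0, M2=1, M3=0, M4=0, M5=1, M6=1, M7=1 → 1; observed 0. Eliminates M2 stuck-at-0, M2 inverted output, M3 stuck-at-1, M3 inverted output, M5 stuck-at-1, M5 inverted output.
Test 3 (in0=1, in1=1, in2=0, in3=0): fault-free M1=0, M2=0, M3=1, M4=1, M5=1, M6=0, M7=1 → 1; observed 1. Eliminates M6 inverted output, M7 stuck-at-0, M7 inverted output.
Only M6 stuck-at-0 is consistent with every test.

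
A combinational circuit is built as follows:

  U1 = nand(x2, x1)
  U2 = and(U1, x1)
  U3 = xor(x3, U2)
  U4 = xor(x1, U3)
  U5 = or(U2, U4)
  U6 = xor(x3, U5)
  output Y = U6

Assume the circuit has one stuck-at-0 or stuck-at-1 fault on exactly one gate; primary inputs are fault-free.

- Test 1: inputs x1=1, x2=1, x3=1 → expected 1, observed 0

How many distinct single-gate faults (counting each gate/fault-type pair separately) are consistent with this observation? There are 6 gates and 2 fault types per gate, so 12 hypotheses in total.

Fault-free: U1=0, U2=0, U3=1, U4=0, U5=0, U6=1 → 1. Observed 0.
  U1 stuck-at-0: output 1 ✗
  U1 stuck-at-1: output 0 ✓
  U2 stuck-at-0: output 1 ✗
  U2 stuck-at-1: output 0 ✓
  U3 stuck-at-0: output 0 ✓
  U3 stuck-at-1: output 1 ✗
  U4 stuck-at-0: output 1 ✗
  U4 stuck-at-1: output 0 ✓
  U5 stuck-at-0: output 1 ✗
  U5 stuck-at-1: output 0 ✓
  U6 stuck-at-0: output 0 ✓
  U6 stuck-at-1: output 1 ✗
Consistent faults: {U1 stuck-at-1, U2 stuck-at-1, U3 stuck-at-0, U4 stuck-at-1, U5 stuck-at-1, U6 stuck-at-0} — 6 in all.

6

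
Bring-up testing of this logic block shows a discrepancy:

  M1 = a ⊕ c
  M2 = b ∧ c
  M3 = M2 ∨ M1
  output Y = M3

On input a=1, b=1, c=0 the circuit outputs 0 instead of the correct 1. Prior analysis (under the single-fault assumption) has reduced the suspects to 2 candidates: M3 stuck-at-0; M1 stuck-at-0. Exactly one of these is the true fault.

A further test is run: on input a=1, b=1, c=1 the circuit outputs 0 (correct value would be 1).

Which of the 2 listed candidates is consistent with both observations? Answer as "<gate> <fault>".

M3 stuck-at-0

Evaluate each candidate on input a=1, b=1, c=1:
  M3 stuck-at-0: M1=0, M2=1, M3=0 [stuck-at-0] → 0 — matches
  M1 stuck-at-0: M1=0 [stuck-at-0], M2=1, M3=1 → 1 — eliminated
Only M3 stuck-at-0 reproduces the observed 0.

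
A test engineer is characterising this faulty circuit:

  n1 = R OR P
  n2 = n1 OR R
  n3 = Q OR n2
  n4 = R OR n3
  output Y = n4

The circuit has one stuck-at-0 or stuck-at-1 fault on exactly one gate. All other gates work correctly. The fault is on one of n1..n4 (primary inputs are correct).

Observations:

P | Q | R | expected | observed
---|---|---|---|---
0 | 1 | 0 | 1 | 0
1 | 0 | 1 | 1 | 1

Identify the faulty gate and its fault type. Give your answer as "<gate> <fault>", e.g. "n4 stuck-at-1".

Fault-free values for test 1 (P=0, Q=1, R=0): n1=0, n2=0, n3=1, n4=1, giving Y=1. Observed 0.
Test 1: faults giving observed 0 are {n3 stuck-at-0, n4 stuck-at-0}.
Test 2 (P=1, Q=0, R=1): fault-free n1=1, n2=1, n3=1, n4=1 → 1; observed 1. Eliminates n4 stuck-at-0.
Only n3 stuck-at-0 is consistent with every test.

n3 stuck-at-0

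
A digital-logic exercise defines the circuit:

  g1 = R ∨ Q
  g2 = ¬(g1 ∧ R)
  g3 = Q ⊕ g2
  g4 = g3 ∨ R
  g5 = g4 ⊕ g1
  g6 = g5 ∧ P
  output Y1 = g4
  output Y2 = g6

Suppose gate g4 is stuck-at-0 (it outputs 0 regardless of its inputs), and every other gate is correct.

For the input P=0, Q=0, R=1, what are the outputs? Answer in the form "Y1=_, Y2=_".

Y1=0, Y2=0

Propagate with g4 forced: g1=1, g2=0, g3=0, g4=0 [stuck-at-0], g5=1, g6=0.
So the outputs are Y1=0, Y2=0. (Without the fault they would be Y1=1, Y2=0.)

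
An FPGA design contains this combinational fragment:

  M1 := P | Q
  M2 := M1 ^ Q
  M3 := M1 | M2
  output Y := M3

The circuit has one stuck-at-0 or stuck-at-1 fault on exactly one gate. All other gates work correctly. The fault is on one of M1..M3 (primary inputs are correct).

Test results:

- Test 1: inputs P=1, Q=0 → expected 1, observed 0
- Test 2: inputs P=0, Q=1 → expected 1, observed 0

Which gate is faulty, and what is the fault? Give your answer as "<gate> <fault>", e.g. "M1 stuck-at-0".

Fault-free values for test 1 (P=1, Q=0): M1=1, M2=1, M3=1, giving Y=1. Observed 0.
Test 1: faults giving observed 0 are {M1 stuck-at-0, M3 stuck-at-0}.
Test 2 (P=0, Q=1): fault-free M1=1, M2=0, M3=1 → 1; observed 0. Eliminates M1 stuck-at-0.
Only M3 stuck-at-0 is consistent with every test.

M3 stuck-at-0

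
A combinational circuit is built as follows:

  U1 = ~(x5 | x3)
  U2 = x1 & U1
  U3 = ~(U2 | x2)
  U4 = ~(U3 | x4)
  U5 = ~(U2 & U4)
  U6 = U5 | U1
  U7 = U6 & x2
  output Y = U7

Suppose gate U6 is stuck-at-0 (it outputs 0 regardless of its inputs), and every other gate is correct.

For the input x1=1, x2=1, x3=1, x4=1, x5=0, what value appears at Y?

Propagate with U6 forced: U1=0, U2=0, U3=0, U4=0, U5=1, U6=0 [stuck-at-0], U7=0.
So Y = 0. (Without the fault it would be 1.)

0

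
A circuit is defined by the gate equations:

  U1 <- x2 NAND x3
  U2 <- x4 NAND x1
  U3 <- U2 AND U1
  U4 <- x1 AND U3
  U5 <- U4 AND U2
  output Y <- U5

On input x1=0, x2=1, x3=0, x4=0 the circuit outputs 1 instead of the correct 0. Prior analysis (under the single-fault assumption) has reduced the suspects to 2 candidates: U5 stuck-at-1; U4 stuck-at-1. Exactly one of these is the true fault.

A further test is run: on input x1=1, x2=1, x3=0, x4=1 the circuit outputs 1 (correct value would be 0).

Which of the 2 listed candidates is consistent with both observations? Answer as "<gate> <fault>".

U5 stuck-at-1

Evaluate each candidate on input x1=1, x2=1, x3=0, x4=1:
  U5 stuck-at-1: U1=1, U2=0, U3=0, U4=0, U5=1 [stuck-at-1] → 1 — matches
  U4 stuck-at-1: U1=1, U2=0, U3=0, U4=1 [stuck-at-1], U5=0 → 0 — eliminated
Only U5 stuck-at-1 reproduces the observed 1.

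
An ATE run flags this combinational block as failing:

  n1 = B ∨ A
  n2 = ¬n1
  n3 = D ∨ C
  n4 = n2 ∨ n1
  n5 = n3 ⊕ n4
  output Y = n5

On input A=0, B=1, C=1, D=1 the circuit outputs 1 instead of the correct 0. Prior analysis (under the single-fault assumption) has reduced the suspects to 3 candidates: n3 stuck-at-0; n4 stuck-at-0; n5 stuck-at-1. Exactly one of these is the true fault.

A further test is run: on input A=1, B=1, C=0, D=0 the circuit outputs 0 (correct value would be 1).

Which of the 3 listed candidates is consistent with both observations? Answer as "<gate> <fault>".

n4 stuck-at-0

Evaluate each candidate on input A=1, B=1, C=0, D=0:
  n3 stuck-at-0: n1=1, n2=0, n3=0 [stuck-at-0], n4=1, n5=1 → 1 — eliminated
  n4 stuck-at-0: n1=1, n2=0, n3=0, n4=0 [stuck-at-0], n5=0 → 0 — matches
  n5 stuck-at-1: n1=1, n2=0, n3=0, n4=1, n5=1 [stuck-at-1] → 1 — eliminated
Only n4 stuck-at-0 reproduces the observed 0.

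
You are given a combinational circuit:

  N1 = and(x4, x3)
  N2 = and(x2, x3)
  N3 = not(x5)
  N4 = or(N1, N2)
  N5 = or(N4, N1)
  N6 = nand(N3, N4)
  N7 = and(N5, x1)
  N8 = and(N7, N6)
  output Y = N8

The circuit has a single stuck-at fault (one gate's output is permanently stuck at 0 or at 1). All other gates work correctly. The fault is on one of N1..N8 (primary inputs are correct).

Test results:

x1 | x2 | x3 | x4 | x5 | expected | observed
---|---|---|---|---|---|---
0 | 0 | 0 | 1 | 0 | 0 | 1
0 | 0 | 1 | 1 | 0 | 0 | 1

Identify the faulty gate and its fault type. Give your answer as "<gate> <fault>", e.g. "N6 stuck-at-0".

N8 stuck-at-1

Fault-free values for test 1 (x1=0, x2=0, x3=0, x4=1, x5=0): N1=0, N2=0, N3=1, N4=0, N5=0, N6=1, N7=0, N8=0, giving Y=0. Observed 1.
Test 1: faults giving observed 1 are {N7 stuck-at-1, N8 stuck-at-1}.
Test 2 (x1=0, x2=0, x3=1, x4=1, x5=0): fault-free N1=1, N2=0, N3=1, N4=1, N5=1, N6=0, N7=0, N8=0 → 0; observed 1. Eliminates N7 stuck-at-1.
Only N8 stuck-at-1 is consistent with every test.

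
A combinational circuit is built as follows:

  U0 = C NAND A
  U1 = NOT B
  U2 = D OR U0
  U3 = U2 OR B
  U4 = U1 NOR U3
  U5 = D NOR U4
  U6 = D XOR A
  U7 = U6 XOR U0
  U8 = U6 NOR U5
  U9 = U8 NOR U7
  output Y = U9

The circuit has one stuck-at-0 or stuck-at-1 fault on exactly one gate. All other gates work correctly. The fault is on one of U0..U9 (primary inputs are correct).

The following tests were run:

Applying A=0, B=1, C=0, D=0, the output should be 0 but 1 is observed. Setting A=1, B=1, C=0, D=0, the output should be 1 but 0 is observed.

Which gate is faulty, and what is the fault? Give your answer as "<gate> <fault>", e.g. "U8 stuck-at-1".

Fault-free values for test 1 (A=0, B=1, C=0, D=0): U0=1, U1=0, U2=1, U3=1, U4=0, U5=1, U6=0, U7=1, U8=0, U9=0, giving Y=0. Observed 1.
Test 1: faults giving observed 1 are {U0 stuck-at-0, U6 stuck-at-1, U7 stuck-at-0, U9 stuck-at-1}.
Test 2 (A=1, B=1, C=0, D=0): fault-free U0=1, U1=0, U2=1, U3=1, U4=0, U5=1, U6=1, U7=0, U8=0, U9=1 → 1; observed 0. Eliminates U6 stuck-at-1, U7 stuck-at-0, U9 stuck-at-1.
Only U0 stuck-at-0 is consistent with every test.

U0 stuck-at-0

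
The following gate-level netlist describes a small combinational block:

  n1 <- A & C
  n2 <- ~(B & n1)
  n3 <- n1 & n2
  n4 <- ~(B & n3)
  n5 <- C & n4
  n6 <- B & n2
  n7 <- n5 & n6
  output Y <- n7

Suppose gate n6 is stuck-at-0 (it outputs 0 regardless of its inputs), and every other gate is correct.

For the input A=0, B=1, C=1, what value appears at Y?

Propagate with n6 forced: n1=0, n2=1, n3=0, n4=1, n5=1, n6=0 [stuck-at-0], n7=0.
So Y = 0. (Without the fault it would be 1.)

0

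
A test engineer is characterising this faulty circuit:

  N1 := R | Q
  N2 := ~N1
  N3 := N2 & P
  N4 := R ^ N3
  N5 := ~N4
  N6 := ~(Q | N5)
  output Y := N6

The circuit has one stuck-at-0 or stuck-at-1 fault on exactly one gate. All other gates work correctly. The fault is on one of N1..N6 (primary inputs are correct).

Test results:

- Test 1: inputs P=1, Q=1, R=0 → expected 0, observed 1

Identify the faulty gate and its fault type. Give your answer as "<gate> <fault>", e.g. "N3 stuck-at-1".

Fault-free values for test 1 (P=1, Q=1, R=0): N1=1, N2=0, N3=0, N4=0, N5=1, N6=0, giving Y=0. Observed 1.
Test 1: faults giving observed 1 are {N6 stuck-at-1}.
Only N6 stuck-at-1 is consistent with every test.

N6 stuck-at-1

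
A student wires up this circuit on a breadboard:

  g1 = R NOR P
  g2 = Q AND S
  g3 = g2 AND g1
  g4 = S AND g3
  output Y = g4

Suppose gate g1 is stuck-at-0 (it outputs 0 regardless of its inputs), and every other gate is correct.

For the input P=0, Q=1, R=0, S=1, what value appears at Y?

Propagate with g1 forced: g1=0 [stuck-at-0], g2=1, g3=0, g4=0.
So Y = 0. (Without the fault it would be 1.)

0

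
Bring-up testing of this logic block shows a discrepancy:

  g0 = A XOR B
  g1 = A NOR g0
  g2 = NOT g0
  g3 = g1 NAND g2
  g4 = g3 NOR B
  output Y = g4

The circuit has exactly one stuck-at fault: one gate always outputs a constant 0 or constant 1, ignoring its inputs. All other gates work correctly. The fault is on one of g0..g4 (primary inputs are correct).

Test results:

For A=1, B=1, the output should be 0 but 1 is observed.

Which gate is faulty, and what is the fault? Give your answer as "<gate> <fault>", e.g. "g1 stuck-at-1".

g4 stuck-at-1

Fault-free values for test 1 (A=1, B=1): g0=0, g1=0, g2=1, g3=1, g4=0, giving Y=0. Observed 1.
Test 1: faults giving observed 1 are {g4 stuck-at-1}.
Only g4 stuck-at-1 is consistent with every test.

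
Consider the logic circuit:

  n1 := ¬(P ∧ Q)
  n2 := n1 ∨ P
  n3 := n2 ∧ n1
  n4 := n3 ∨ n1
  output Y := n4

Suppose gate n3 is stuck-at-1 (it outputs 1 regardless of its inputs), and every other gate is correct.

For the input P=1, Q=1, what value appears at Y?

Propagate with n3 forced: n1=0, n2=1, n3=1 [stuck-at-1], n4=1.
So Y = 1. (Without the fault it would be 0.)

1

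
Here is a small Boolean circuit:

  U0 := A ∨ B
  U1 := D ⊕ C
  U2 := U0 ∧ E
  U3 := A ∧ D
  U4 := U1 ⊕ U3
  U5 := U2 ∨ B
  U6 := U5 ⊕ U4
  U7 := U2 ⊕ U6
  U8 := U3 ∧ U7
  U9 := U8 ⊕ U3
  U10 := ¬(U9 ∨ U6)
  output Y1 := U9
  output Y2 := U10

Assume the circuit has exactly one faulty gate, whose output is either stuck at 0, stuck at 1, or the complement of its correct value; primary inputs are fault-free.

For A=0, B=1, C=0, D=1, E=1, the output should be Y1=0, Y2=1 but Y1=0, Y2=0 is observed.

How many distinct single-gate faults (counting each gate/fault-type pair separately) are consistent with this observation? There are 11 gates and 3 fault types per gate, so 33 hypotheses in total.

10

Fault-free: U0=1, U1=1, U2=1, U3=0, U4=1, U5=1, U6=0, U7=1, U8=0, U9=0, U10=1 → Y1=0, Y2=1. Observed Y1=0, Y2=0.
  U0: none of the 3 fault types match ✗
  U1: stuck-at-0, inverted output ✓; others ✗
  U2: none of the 3 fault types match ✗
  U3: none of the 3 fault types match ✗
  U4: stuck-at-0, inverted output ✓; others ✗
  U5: stuck-at-0, inverted output ✓; others ✗
  U6: stuck-at-1, inverted output ✓; others ✗
  U7: none of the 3 fault types match ✗
  U8: none of the 3 fault types match ✗
  U9: none of the 3 fault types match ✗
  U10: stuck-at-0, inverted output ✓; others ✗
Consistent faults: {U1 stuck-at-0, U1 inverted output, U4 stuck-at-0, U4 inverted output, U5 stuck-at-0, U5 inverted output, U6 stuck-at-1, U6 inverted output, U10 stuck-at-0, U10 inverted output} — 10 in all.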